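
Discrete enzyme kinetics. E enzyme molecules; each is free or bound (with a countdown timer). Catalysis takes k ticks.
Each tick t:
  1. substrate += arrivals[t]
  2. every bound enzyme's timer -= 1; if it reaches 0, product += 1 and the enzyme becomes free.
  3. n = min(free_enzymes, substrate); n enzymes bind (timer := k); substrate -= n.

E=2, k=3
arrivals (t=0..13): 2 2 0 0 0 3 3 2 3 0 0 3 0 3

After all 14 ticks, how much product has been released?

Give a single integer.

t=0: arr=2 -> substrate=0 bound=2 product=0
t=1: arr=2 -> substrate=2 bound=2 product=0
t=2: arr=0 -> substrate=2 bound=2 product=0
t=3: arr=0 -> substrate=0 bound=2 product=2
t=4: arr=0 -> substrate=0 bound=2 product=2
t=5: arr=3 -> substrate=3 bound=2 product=2
t=6: arr=3 -> substrate=4 bound=2 product=4
t=7: arr=2 -> substrate=6 bound=2 product=4
t=8: arr=3 -> substrate=9 bound=2 product=4
t=9: arr=0 -> substrate=7 bound=2 product=6
t=10: arr=0 -> substrate=7 bound=2 product=6
t=11: arr=3 -> substrate=10 bound=2 product=6
t=12: arr=0 -> substrate=8 bound=2 product=8
t=13: arr=3 -> substrate=11 bound=2 product=8

Answer: 8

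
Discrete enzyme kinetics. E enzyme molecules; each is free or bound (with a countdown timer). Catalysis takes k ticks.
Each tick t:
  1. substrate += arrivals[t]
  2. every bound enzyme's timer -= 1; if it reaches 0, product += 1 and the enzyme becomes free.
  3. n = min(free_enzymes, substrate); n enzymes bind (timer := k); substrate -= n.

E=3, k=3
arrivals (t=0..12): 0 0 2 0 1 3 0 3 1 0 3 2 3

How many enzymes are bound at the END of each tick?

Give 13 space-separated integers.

t=0: arr=0 -> substrate=0 bound=0 product=0
t=1: arr=0 -> substrate=0 bound=0 product=0
t=2: arr=2 -> substrate=0 bound=2 product=0
t=3: arr=0 -> substrate=0 bound=2 product=0
t=4: arr=1 -> substrate=0 bound=3 product=0
t=5: arr=3 -> substrate=1 bound=3 product=2
t=6: arr=0 -> substrate=1 bound=3 product=2
t=7: arr=3 -> substrate=3 bound=3 product=3
t=8: arr=1 -> substrate=2 bound=3 product=5
t=9: arr=0 -> substrate=2 bound=3 product=5
t=10: arr=3 -> substrate=4 bound=3 product=6
t=11: arr=2 -> substrate=4 bound=3 product=8
t=12: arr=3 -> substrate=7 bound=3 product=8

Answer: 0 0 2 2 3 3 3 3 3 3 3 3 3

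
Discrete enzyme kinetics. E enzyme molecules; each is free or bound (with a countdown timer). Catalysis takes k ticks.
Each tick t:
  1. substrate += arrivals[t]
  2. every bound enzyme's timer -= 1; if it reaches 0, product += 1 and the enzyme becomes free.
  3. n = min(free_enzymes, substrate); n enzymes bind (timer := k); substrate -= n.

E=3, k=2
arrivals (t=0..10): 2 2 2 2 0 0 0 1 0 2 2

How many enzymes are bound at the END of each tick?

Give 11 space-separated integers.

Answer: 2 3 3 3 3 2 0 1 1 2 3

Derivation:
t=0: arr=2 -> substrate=0 bound=2 product=0
t=1: arr=2 -> substrate=1 bound=3 product=0
t=2: arr=2 -> substrate=1 bound=3 product=2
t=3: arr=2 -> substrate=2 bound=3 product=3
t=4: arr=0 -> substrate=0 bound=3 product=5
t=5: arr=0 -> substrate=0 bound=2 product=6
t=6: arr=0 -> substrate=0 bound=0 product=8
t=7: arr=1 -> substrate=0 bound=1 product=8
t=8: arr=0 -> substrate=0 bound=1 product=8
t=9: arr=2 -> substrate=0 bound=2 product=9
t=10: arr=2 -> substrate=1 bound=3 product=9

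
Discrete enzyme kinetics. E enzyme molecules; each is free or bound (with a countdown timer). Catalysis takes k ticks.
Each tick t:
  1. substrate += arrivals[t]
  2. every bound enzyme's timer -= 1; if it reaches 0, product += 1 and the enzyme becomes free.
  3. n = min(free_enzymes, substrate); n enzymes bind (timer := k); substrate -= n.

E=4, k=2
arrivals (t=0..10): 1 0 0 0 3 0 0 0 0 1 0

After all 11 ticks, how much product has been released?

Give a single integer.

t=0: arr=1 -> substrate=0 bound=1 product=0
t=1: arr=0 -> substrate=0 bound=1 product=0
t=2: arr=0 -> substrate=0 bound=0 product=1
t=3: arr=0 -> substrate=0 bound=0 product=1
t=4: arr=3 -> substrate=0 bound=3 product=1
t=5: arr=0 -> substrate=0 bound=3 product=1
t=6: arr=0 -> substrate=0 bound=0 product=4
t=7: arr=0 -> substrate=0 bound=0 product=4
t=8: arr=0 -> substrate=0 bound=0 product=4
t=9: arr=1 -> substrate=0 bound=1 product=4
t=10: arr=0 -> substrate=0 bound=1 product=4

Answer: 4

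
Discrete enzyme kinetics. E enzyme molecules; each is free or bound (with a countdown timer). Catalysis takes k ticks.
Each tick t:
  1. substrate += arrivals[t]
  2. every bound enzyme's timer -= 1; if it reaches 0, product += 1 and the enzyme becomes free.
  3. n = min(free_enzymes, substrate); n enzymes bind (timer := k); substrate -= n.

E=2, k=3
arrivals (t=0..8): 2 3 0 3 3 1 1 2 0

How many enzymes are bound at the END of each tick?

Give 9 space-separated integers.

Answer: 2 2 2 2 2 2 2 2 2

Derivation:
t=0: arr=2 -> substrate=0 bound=2 product=0
t=1: arr=3 -> substrate=3 bound=2 product=0
t=2: arr=0 -> substrate=3 bound=2 product=0
t=3: arr=3 -> substrate=4 bound=2 product=2
t=4: arr=3 -> substrate=7 bound=2 product=2
t=5: arr=1 -> substrate=8 bound=2 product=2
t=6: arr=1 -> substrate=7 bound=2 product=4
t=7: arr=2 -> substrate=9 bound=2 product=4
t=8: arr=0 -> substrate=9 bound=2 product=4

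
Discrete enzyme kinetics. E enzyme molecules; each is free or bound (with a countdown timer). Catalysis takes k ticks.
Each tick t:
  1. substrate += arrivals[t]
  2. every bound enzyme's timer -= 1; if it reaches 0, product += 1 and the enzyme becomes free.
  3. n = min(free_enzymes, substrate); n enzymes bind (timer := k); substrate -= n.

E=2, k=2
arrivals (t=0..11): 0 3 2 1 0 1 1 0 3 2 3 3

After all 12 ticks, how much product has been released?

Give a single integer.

Answer: 10

Derivation:
t=0: arr=0 -> substrate=0 bound=0 product=0
t=1: arr=3 -> substrate=1 bound=2 product=0
t=2: arr=2 -> substrate=3 bound=2 product=0
t=3: arr=1 -> substrate=2 bound=2 product=2
t=4: arr=0 -> substrate=2 bound=2 product=2
t=5: arr=1 -> substrate=1 bound=2 product=4
t=6: arr=1 -> substrate=2 bound=2 product=4
t=7: arr=0 -> substrate=0 bound=2 product=6
t=8: arr=3 -> substrate=3 bound=2 product=6
t=9: arr=2 -> substrate=3 bound=2 product=8
t=10: arr=3 -> substrate=6 bound=2 product=8
t=11: arr=3 -> substrate=7 bound=2 product=10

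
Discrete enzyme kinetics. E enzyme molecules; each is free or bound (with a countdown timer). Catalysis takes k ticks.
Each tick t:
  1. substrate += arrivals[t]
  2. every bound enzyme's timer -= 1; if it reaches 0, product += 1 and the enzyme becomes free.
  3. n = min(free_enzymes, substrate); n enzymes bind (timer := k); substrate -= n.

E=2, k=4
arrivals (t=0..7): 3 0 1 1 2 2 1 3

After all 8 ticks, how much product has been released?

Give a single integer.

Answer: 2

Derivation:
t=0: arr=3 -> substrate=1 bound=2 product=0
t=1: arr=0 -> substrate=1 bound=2 product=0
t=2: arr=1 -> substrate=2 bound=2 product=0
t=3: arr=1 -> substrate=3 bound=2 product=0
t=4: arr=2 -> substrate=3 bound=2 product=2
t=5: arr=2 -> substrate=5 bound=2 product=2
t=6: arr=1 -> substrate=6 bound=2 product=2
t=7: arr=3 -> substrate=9 bound=2 product=2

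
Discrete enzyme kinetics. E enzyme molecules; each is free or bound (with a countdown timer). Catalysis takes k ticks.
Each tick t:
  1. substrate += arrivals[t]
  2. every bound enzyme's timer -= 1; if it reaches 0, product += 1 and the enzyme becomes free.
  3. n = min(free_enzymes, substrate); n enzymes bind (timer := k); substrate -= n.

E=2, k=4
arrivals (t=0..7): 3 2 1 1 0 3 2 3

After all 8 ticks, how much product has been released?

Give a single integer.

Answer: 2

Derivation:
t=0: arr=3 -> substrate=1 bound=2 product=0
t=1: arr=2 -> substrate=3 bound=2 product=0
t=2: arr=1 -> substrate=4 bound=2 product=0
t=3: arr=1 -> substrate=5 bound=2 product=0
t=4: arr=0 -> substrate=3 bound=2 product=2
t=5: arr=3 -> substrate=6 bound=2 product=2
t=6: arr=2 -> substrate=8 bound=2 product=2
t=7: arr=3 -> substrate=11 bound=2 product=2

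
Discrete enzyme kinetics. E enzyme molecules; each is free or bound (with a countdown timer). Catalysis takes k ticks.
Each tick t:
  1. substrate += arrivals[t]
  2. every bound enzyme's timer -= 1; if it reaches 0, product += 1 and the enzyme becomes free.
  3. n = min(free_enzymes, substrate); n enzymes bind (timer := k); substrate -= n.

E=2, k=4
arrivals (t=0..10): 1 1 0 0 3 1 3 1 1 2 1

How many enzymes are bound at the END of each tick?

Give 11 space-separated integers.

Answer: 1 2 2 2 2 2 2 2 2 2 2

Derivation:
t=0: arr=1 -> substrate=0 bound=1 product=0
t=1: arr=1 -> substrate=0 bound=2 product=0
t=2: arr=0 -> substrate=0 bound=2 product=0
t=3: arr=0 -> substrate=0 bound=2 product=0
t=4: arr=3 -> substrate=2 bound=2 product=1
t=5: arr=1 -> substrate=2 bound=2 product=2
t=6: arr=3 -> substrate=5 bound=2 product=2
t=7: arr=1 -> substrate=6 bound=2 product=2
t=8: arr=1 -> substrate=6 bound=2 product=3
t=9: arr=2 -> substrate=7 bound=2 product=4
t=10: arr=1 -> substrate=8 bound=2 product=4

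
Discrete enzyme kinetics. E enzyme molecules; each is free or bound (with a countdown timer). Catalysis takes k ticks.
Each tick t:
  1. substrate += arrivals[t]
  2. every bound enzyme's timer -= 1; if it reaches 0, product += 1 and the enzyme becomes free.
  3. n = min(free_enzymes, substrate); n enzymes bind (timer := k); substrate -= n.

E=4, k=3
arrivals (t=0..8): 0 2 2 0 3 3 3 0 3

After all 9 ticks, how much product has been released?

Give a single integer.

t=0: arr=0 -> substrate=0 bound=0 product=0
t=1: arr=2 -> substrate=0 bound=2 product=0
t=2: arr=2 -> substrate=0 bound=4 product=0
t=3: arr=0 -> substrate=0 bound=4 product=0
t=4: arr=3 -> substrate=1 bound=4 product=2
t=5: arr=3 -> substrate=2 bound=4 product=4
t=6: arr=3 -> substrate=5 bound=4 product=4
t=7: arr=0 -> substrate=3 bound=4 product=6
t=8: arr=3 -> substrate=4 bound=4 product=8

Answer: 8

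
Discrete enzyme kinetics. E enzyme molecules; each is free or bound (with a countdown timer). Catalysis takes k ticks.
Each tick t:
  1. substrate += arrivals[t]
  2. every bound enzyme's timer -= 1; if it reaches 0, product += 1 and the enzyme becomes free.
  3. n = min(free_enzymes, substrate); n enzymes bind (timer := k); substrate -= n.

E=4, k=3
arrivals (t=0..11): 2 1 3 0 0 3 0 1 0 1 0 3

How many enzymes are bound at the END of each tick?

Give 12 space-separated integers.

t=0: arr=2 -> substrate=0 bound=2 product=0
t=1: arr=1 -> substrate=0 bound=3 product=0
t=2: arr=3 -> substrate=2 bound=4 product=0
t=3: arr=0 -> substrate=0 bound=4 product=2
t=4: arr=0 -> substrate=0 bound=3 product=3
t=5: arr=3 -> substrate=1 bound=4 product=4
t=6: arr=0 -> substrate=0 bound=3 product=6
t=7: arr=1 -> substrate=0 bound=4 product=6
t=8: arr=0 -> substrate=0 bound=2 product=8
t=9: arr=1 -> substrate=0 bound=2 product=9
t=10: arr=0 -> substrate=0 bound=1 product=10
t=11: arr=3 -> substrate=0 bound=4 product=10

Answer: 2 3 4 4 3 4 3 4 2 2 1 4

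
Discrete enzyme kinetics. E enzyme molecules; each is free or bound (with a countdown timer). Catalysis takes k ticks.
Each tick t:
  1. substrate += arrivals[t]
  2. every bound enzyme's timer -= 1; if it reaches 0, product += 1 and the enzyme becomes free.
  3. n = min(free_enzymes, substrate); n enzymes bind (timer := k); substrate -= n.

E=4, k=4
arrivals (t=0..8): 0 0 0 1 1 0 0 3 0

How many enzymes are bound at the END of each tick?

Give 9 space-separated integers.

Answer: 0 0 0 1 2 2 2 4 3

Derivation:
t=0: arr=0 -> substrate=0 bound=0 product=0
t=1: arr=0 -> substrate=0 bound=0 product=0
t=2: arr=0 -> substrate=0 bound=0 product=0
t=3: arr=1 -> substrate=0 bound=1 product=0
t=4: arr=1 -> substrate=0 bound=2 product=0
t=5: arr=0 -> substrate=0 bound=2 product=0
t=6: arr=0 -> substrate=0 bound=2 product=0
t=7: arr=3 -> substrate=0 bound=4 product=1
t=8: arr=0 -> substrate=0 bound=3 product=2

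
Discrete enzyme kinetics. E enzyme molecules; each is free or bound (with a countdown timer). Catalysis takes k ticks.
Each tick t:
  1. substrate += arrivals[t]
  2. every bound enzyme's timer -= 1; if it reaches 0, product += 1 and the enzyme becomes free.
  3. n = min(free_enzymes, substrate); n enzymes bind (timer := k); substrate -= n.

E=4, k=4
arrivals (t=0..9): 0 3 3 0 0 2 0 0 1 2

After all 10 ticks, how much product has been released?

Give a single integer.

t=0: arr=0 -> substrate=0 bound=0 product=0
t=1: arr=3 -> substrate=0 bound=3 product=0
t=2: arr=3 -> substrate=2 bound=4 product=0
t=3: arr=0 -> substrate=2 bound=4 product=0
t=4: arr=0 -> substrate=2 bound=4 product=0
t=5: arr=2 -> substrate=1 bound=4 product=3
t=6: arr=0 -> substrate=0 bound=4 product=4
t=7: arr=0 -> substrate=0 bound=4 product=4
t=8: arr=1 -> substrate=1 bound=4 product=4
t=9: arr=2 -> substrate=0 bound=4 product=7

Answer: 7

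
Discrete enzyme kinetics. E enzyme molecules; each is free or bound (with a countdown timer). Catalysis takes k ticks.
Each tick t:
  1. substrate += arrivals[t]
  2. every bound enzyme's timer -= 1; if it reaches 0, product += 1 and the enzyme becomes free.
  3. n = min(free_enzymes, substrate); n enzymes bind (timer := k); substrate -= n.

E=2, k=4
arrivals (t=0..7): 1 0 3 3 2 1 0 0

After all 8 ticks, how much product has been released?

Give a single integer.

t=0: arr=1 -> substrate=0 bound=1 product=0
t=1: arr=0 -> substrate=0 bound=1 product=0
t=2: arr=3 -> substrate=2 bound=2 product=0
t=3: arr=3 -> substrate=5 bound=2 product=0
t=4: arr=2 -> substrate=6 bound=2 product=1
t=5: arr=1 -> substrate=7 bound=2 product=1
t=6: arr=0 -> substrate=6 bound=2 product=2
t=7: arr=0 -> substrate=6 bound=2 product=2

Answer: 2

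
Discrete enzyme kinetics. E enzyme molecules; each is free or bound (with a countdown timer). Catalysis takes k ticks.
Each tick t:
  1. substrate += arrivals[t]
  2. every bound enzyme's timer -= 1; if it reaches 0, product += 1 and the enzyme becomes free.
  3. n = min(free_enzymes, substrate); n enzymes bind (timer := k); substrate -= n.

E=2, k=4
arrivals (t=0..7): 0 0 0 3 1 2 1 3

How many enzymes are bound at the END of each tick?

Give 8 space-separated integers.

Answer: 0 0 0 2 2 2 2 2

Derivation:
t=0: arr=0 -> substrate=0 bound=0 product=0
t=1: arr=0 -> substrate=0 bound=0 product=0
t=2: arr=0 -> substrate=0 bound=0 product=0
t=3: arr=3 -> substrate=1 bound=2 product=0
t=4: arr=1 -> substrate=2 bound=2 product=0
t=5: arr=2 -> substrate=4 bound=2 product=0
t=6: arr=1 -> substrate=5 bound=2 product=0
t=7: arr=3 -> substrate=6 bound=2 product=2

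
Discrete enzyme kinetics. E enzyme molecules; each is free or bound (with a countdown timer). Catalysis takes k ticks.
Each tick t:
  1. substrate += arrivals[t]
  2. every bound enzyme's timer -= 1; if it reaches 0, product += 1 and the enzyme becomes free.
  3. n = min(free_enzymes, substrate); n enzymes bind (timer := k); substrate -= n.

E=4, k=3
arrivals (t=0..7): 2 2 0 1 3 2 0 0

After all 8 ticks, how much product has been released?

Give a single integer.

t=0: arr=2 -> substrate=0 bound=2 product=0
t=1: arr=2 -> substrate=0 bound=4 product=0
t=2: arr=0 -> substrate=0 bound=4 product=0
t=3: arr=1 -> substrate=0 bound=3 product=2
t=4: arr=3 -> substrate=0 bound=4 product=4
t=5: arr=2 -> substrate=2 bound=4 product=4
t=6: arr=0 -> substrate=1 bound=4 product=5
t=7: arr=0 -> substrate=0 bound=2 product=8

Answer: 8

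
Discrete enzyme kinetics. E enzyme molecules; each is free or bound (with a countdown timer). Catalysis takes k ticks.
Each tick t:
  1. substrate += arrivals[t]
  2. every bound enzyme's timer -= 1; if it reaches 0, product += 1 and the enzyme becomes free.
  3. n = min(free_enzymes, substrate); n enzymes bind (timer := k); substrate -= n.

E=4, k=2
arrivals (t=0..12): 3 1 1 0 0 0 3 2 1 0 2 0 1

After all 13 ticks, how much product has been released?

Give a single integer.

t=0: arr=3 -> substrate=0 bound=3 product=0
t=1: arr=1 -> substrate=0 bound=4 product=0
t=2: arr=1 -> substrate=0 bound=2 product=3
t=3: arr=0 -> substrate=0 bound=1 product=4
t=4: arr=0 -> substrate=0 bound=0 product=5
t=5: arr=0 -> substrate=0 bound=0 product=5
t=6: arr=3 -> substrate=0 bound=3 product=5
t=7: arr=2 -> substrate=1 bound=4 product=5
t=8: arr=1 -> substrate=0 bound=3 product=8
t=9: arr=0 -> substrate=0 bound=2 product=9
t=10: arr=2 -> substrate=0 bound=2 product=11
t=11: arr=0 -> substrate=0 bound=2 product=11
t=12: arr=1 -> substrate=0 bound=1 product=13

Answer: 13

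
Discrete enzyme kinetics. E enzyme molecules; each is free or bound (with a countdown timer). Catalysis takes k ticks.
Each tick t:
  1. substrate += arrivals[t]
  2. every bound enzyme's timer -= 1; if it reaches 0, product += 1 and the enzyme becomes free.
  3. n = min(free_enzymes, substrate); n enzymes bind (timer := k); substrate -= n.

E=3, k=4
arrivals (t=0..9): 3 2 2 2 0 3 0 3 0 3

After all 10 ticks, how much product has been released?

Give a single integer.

Answer: 6

Derivation:
t=0: arr=3 -> substrate=0 bound=3 product=0
t=1: arr=2 -> substrate=2 bound=3 product=0
t=2: arr=2 -> substrate=4 bound=3 product=0
t=3: arr=2 -> substrate=6 bound=3 product=0
t=4: arr=0 -> substrate=3 bound=3 product=3
t=5: arr=3 -> substrate=6 bound=3 product=3
t=6: arr=0 -> substrate=6 bound=3 product=3
t=7: arr=3 -> substrate=9 bound=3 product=3
t=8: arr=0 -> substrate=6 bound=3 product=6
t=9: arr=3 -> substrate=9 bound=3 product=6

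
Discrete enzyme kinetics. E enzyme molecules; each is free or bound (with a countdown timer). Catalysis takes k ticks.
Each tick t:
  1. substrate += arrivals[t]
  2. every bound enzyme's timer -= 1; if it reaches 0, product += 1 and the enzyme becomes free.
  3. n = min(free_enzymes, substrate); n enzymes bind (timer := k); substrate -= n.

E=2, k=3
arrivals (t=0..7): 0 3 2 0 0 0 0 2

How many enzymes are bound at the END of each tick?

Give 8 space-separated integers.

Answer: 0 2 2 2 2 2 2 2

Derivation:
t=0: arr=0 -> substrate=0 bound=0 product=0
t=1: arr=3 -> substrate=1 bound=2 product=0
t=2: arr=2 -> substrate=3 bound=2 product=0
t=3: arr=0 -> substrate=3 bound=2 product=0
t=4: arr=0 -> substrate=1 bound=2 product=2
t=5: arr=0 -> substrate=1 bound=2 product=2
t=6: arr=0 -> substrate=1 bound=2 product=2
t=7: arr=2 -> substrate=1 bound=2 product=4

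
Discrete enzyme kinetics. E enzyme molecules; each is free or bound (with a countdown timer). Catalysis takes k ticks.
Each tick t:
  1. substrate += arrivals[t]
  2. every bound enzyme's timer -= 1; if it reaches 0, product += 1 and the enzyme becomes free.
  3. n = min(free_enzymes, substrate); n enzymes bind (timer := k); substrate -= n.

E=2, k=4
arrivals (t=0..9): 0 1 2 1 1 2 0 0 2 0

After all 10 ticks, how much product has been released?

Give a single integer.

Answer: 3

Derivation:
t=0: arr=0 -> substrate=0 bound=0 product=0
t=1: arr=1 -> substrate=0 bound=1 product=0
t=2: arr=2 -> substrate=1 bound=2 product=0
t=3: arr=1 -> substrate=2 bound=2 product=0
t=4: arr=1 -> substrate=3 bound=2 product=0
t=5: arr=2 -> substrate=4 bound=2 product=1
t=6: arr=0 -> substrate=3 bound=2 product=2
t=7: arr=0 -> substrate=3 bound=2 product=2
t=8: arr=2 -> substrate=5 bound=2 product=2
t=9: arr=0 -> substrate=4 bound=2 product=3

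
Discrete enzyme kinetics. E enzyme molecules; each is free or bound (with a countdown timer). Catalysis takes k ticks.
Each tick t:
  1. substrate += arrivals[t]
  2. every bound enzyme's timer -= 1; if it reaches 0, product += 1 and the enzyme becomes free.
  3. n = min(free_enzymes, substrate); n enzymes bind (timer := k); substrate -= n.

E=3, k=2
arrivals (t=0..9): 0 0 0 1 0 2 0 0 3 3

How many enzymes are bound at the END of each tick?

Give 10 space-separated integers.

t=0: arr=0 -> substrate=0 bound=0 product=0
t=1: arr=0 -> substrate=0 bound=0 product=0
t=2: arr=0 -> substrate=0 bound=0 product=0
t=3: arr=1 -> substrate=0 bound=1 product=0
t=4: arr=0 -> substrate=0 bound=1 product=0
t=5: arr=2 -> substrate=0 bound=2 product=1
t=6: arr=0 -> substrate=0 bound=2 product=1
t=7: arr=0 -> substrate=0 bound=0 product=3
t=8: arr=3 -> substrate=0 bound=3 product=3
t=9: arr=3 -> substrate=3 bound=3 product=3

Answer: 0 0 0 1 1 2 2 0 3 3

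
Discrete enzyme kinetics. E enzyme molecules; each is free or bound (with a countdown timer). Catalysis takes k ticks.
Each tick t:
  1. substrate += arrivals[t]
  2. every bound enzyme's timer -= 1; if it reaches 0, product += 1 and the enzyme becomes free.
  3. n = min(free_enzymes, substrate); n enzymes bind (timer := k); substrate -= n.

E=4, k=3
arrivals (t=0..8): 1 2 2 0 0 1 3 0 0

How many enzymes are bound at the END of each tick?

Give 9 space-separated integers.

Answer: 1 3 4 4 2 2 4 4 3

Derivation:
t=0: arr=1 -> substrate=0 bound=1 product=0
t=1: arr=2 -> substrate=0 bound=3 product=0
t=2: arr=2 -> substrate=1 bound=4 product=0
t=3: arr=0 -> substrate=0 bound=4 product=1
t=4: arr=0 -> substrate=0 bound=2 product=3
t=5: arr=1 -> substrate=0 bound=2 product=4
t=6: arr=3 -> substrate=0 bound=4 product=5
t=7: arr=0 -> substrate=0 bound=4 product=5
t=8: arr=0 -> substrate=0 bound=3 product=6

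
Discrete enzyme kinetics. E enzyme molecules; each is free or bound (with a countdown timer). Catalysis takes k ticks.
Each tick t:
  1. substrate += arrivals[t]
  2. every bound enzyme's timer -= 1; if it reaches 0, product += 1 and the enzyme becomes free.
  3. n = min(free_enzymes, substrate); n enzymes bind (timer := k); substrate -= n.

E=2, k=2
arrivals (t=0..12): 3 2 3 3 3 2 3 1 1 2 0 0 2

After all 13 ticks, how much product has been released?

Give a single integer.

Answer: 12

Derivation:
t=0: arr=3 -> substrate=1 bound=2 product=0
t=1: arr=2 -> substrate=3 bound=2 product=0
t=2: arr=3 -> substrate=4 bound=2 product=2
t=3: arr=3 -> substrate=7 bound=2 product=2
t=4: arr=3 -> substrate=8 bound=2 product=4
t=5: arr=2 -> substrate=10 bound=2 product=4
t=6: arr=3 -> substrate=11 bound=2 product=6
t=7: arr=1 -> substrate=12 bound=2 product=6
t=8: arr=1 -> substrate=11 bound=2 product=8
t=9: arr=2 -> substrate=13 bound=2 product=8
t=10: arr=0 -> substrate=11 bound=2 product=10
t=11: arr=0 -> substrate=11 bound=2 product=10
t=12: arr=2 -> substrate=11 bound=2 product=12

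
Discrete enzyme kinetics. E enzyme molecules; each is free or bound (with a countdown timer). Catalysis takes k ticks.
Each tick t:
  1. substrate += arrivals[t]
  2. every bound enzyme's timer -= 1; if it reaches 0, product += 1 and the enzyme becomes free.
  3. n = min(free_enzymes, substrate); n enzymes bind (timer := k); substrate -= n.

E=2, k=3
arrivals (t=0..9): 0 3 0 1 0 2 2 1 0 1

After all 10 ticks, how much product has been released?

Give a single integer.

Answer: 4

Derivation:
t=0: arr=0 -> substrate=0 bound=0 product=0
t=1: arr=3 -> substrate=1 bound=2 product=0
t=2: arr=0 -> substrate=1 bound=2 product=0
t=3: arr=1 -> substrate=2 bound=2 product=0
t=4: arr=0 -> substrate=0 bound=2 product=2
t=5: arr=2 -> substrate=2 bound=2 product=2
t=6: arr=2 -> substrate=4 bound=2 product=2
t=7: arr=1 -> substrate=3 bound=2 product=4
t=8: arr=0 -> substrate=3 bound=2 product=4
t=9: arr=1 -> substrate=4 bound=2 product=4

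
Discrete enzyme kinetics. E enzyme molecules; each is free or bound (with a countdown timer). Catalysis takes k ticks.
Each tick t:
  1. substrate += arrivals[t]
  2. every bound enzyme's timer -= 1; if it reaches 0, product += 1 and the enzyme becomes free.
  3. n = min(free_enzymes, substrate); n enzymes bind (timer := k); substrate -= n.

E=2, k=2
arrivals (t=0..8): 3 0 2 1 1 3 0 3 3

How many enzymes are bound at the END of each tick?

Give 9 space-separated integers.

Answer: 2 2 2 2 2 2 2 2 2

Derivation:
t=0: arr=3 -> substrate=1 bound=2 product=0
t=1: arr=0 -> substrate=1 bound=2 product=0
t=2: arr=2 -> substrate=1 bound=2 product=2
t=3: arr=1 -> substrate=2 bound=2 product=2
t=4: arr=1 -> substrate=1 bound=2 product=4
t=5: arr=3 -> substrate=4 bound=2 product=4
t=6: arr=0 -> substrate=2 bound=2 product=6
t=7: arr=3 -> substrate=5 bound=2 product=6
t=8: arr=3 -> substrate=6 bound=2 product=8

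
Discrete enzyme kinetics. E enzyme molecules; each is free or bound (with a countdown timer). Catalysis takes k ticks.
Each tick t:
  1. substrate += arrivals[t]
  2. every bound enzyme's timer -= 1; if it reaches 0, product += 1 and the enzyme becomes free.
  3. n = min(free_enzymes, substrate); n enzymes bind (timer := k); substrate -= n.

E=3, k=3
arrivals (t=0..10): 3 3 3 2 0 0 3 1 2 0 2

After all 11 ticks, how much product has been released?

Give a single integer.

Answer: 9

Derivation:
t=0: arr=3 -> substrate=0 bound=3 product=0
t=1: arr=3 -> substrate=3 bound=3 product=0
t=2: arr=3 -> substrate=6 bound=3 product=0
t=3: arr=2 -> substrate=5 bound=3 product=3
t=4: arr=0 -> substrate=5 bound=3 product=3
t=5: arr=0 -> substrate=5 bound=3 product=3
t=6: arr=3 -> substrate=5 bound=3 product=6
t=7: arr=1 -> substrate=6 bound=3 product=6
t=8: arr=2 -> substrate=8 bound=3 product=6
t=9: arr=0 -> substrate=5 bound=3 product=9
t=10: arr=2 -> substrate=7 bound=3 product=9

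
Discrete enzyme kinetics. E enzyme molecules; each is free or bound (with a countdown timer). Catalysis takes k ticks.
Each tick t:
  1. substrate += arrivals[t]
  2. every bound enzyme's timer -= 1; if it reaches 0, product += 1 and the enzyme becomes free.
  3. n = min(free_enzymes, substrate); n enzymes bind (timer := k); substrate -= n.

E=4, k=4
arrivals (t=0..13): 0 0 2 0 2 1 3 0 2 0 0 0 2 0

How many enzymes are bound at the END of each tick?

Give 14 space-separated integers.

t=0: arr=0 -> substrate=0 bound=0 product=0
t=1: arr=0 -> substrate=0 bound=0 product=0
t=2: arr=2 -> substrate=0 bound=2 product=0
t=3: arr=0 -> substrate=0 bound=2 product=0
t=4: arr=2 -> substrate=0 bound=4 product=0
t=5: arr=1 -> substrate=1 bound=4 product=0
t=6: arr=3 -> substrate=2 bound=4 product=2
t=7: arr=0 -> substrate=2 bound=4 product=2
t=8: arr=2 -> substrate=2 bound=4 product=4
t=9: arr=0 -> substrate=2 bound=4 product=4
t=10: arr=0 -> substrate=0 bound=4 product=6
t=11: arr=0 -> substrate=0 bound=4 product=6
t=12: arr=2 -> substrate=0 bound=4 product=8
t=13: arr=0 -> substrate=0 bound=4 product=8

Answer: 0 0 2 2 4 4 4 4 4 4 4 4 4 4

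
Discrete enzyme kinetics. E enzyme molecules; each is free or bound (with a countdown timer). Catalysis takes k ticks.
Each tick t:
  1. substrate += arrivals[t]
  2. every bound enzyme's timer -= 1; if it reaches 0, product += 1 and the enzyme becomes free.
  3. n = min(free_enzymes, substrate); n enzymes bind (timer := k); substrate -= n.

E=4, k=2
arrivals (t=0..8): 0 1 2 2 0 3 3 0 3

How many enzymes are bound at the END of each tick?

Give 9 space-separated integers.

t=0: arr=0 -> substrate=0 bound=0 product=0
t=1: arr=1 -> substrate=0 bound=1 product=0
t=2: arr=2 -> substrate=0 bound=3 product=0
t=3: arr=2 -> substrate=0 bound=4 product=1
t=4: arr=0 -> substrate=0 bound=2 product=3
t=5: arr=3 -> substrate=0 bound=3 product=5
t=6: arr=3 -> substrate=2 bound=4 product=5
t=7: arr=0 -> substrate=0 bound=3 product=8
t=8: arr=3 -> substrate=1 bound=4 product=9

Answer: 0 1 3 4 2 3 4 3 4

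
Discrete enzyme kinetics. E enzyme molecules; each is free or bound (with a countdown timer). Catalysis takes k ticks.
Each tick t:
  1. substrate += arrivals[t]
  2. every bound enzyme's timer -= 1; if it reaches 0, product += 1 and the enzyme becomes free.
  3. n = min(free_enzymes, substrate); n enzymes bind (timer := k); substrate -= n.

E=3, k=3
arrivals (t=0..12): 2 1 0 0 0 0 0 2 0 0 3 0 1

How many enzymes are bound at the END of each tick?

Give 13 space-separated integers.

t=0: arr=2 -> substrate=0 bound=2 product=0
t=1: arr=1 -> substrate=0 bound=3 product=0
t=2: arr=0 -> substrate=0 bound=3 product=0
t=3: arr=0 -> substrate=0 bound=1 product=2
t=4: arr=0 -> substrate=0 bound=0 product=3
t=5: arr=0 -> substrate=0 bound=0 product=3
t=6: arr=0 -> substrate=0 bound=0 product=3
t=7: arr=2 -> substrate=0 bound=2 product=3
t=8: arr=0 -> substrate=0 bound=2 product=3
t=9: arr=0 -> substrate=0 bound=2 product=3
t=10: arr=3 -> substrate=0 bound=3 product=5
t=11: arr=0 -> substrate=0 bound=3 product=5
t=12: arr=1 -> substrate=1 bound=3 product=5

Answer: 2 3 3 1 0 0 0 2 2 2 3 3 3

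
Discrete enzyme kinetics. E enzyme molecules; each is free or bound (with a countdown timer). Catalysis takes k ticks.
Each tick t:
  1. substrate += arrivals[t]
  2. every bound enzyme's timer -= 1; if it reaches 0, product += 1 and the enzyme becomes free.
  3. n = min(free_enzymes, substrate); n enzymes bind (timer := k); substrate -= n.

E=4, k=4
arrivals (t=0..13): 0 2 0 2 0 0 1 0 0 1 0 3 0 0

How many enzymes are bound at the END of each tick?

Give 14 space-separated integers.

Answer: 0 2 2 4 4 2 3 1 1 2 1 4 4 3

Derivation:
t=0: arr=0 -> substrate=0 bound=0 product=0
t=1: arr=2 -> substrate=0 bound=2 product=0
t=2: arr=0 -> substrate=0 bound=2 product=0
t=3: arr=2 -> substrate=0 bound=4 product=0
t=4: arr=0 -> substrate=0 bound=4 product=0
t=5: arr=0 -> substrate=0 bound=2 product=2
t=6: arr=1 -> substrate=0 bound=3 product=2
t=7: arr=0 -> substrate=0 bound=1 product=4
t=8: arr=0 -> substrate=0 bound=1 product=4
t=9: arr=1 -> substrate=0 bound=2 product=4
t=10: arr=0 -> substrate=0 bound=1 product=5
t=11: arr=3 -> substrate=0 bound=4 product=5
t=12: arr=0 -> substrate=0 bound=4 product=5
t=13: arr=0 -> substrate=0 bound=3 product=6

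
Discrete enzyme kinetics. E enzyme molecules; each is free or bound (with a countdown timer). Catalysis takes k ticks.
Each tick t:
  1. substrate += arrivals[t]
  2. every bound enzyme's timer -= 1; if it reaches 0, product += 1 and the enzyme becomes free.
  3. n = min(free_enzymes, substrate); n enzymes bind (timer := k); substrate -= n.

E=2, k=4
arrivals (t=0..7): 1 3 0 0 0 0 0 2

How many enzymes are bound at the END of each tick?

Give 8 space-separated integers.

Answer: 1 2 2 2 2 2 2 2

Derivation:
t=0: arr=1 -> substrate=0 bound=1 product=0
t=1: arr=3 -> substrate=2 bound=2 product=0
t=2: arr=0 -> substrate=2 bound=2 product=0
t=3: arr=0 -> substrate=2 bound=2 product=0
t=4: arr=0 -> substrate=1 bound=2 product=1
t=5: arr=0 -> substrate=0 bound=2 product=2
t=6: arr=0 -> substrate=0 bound=2 product=2
t=7: arr=2 -> substrate=2 bound=2 product=2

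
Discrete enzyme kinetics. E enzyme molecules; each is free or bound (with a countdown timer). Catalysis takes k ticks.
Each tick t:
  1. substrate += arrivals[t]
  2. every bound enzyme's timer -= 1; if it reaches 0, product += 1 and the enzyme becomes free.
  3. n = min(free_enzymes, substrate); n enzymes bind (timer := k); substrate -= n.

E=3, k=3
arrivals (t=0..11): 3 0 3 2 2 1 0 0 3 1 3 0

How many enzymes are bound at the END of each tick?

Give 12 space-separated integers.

Answer: 3 3 3 3 3 3 3 3 3 3 3 3

Derivation:
t=0: arr=3 -> substrate=0 bound=3 product=0
t=1: arr=0 -> substrate=0 bound=3 product=0
t=2: arr=3 -> substrate=3 bound=3 product=0
t=3: arr=2 -> substrate=2 bound=3 product=3
t=4: arr=2 -> substrate=4 bound=3 product=3
t=5: arr=1 -> substrate=5 bound=3 product=3
t=6: arr=0 -> substrate=2 bound=3 product=6
t=7: arr=0 -> substrate=2 bound=3 product=6
t=8: arr=3 -> substrate=5 bound=3 product=6
t=9: arr=1 -> substrate=3 bound=3 product=9
t=10: arr=3 -> substrate=6 bound=3 product=9
t=11: arr=0 -> substrate=6 bound=3 product=9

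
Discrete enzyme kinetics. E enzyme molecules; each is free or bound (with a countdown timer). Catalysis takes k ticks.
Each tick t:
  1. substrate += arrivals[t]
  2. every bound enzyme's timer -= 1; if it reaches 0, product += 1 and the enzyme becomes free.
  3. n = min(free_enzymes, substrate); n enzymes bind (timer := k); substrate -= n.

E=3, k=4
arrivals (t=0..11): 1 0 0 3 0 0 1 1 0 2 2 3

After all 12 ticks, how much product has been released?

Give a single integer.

Answer: 6

Derivation:
t=0: arr=1 -> substrate=0 bound=1 product=0
t=1: arr=0 -> substrate=0 bound=1 product=0
t=2: arr=0 -> substrate=0 bound=1 product=0
t=3: arr=3 -> substrate=1 bound=3 product=0
t=4: arr=0 -> substrate=0 bound=3 product=1
t=5: arr=0 -> substrate=0 bound=3 product=1
t=6: arr=1 -> substrate=1 bound=3 product=1
t=7: arr=1 -> substrate=0 bound=3 product=3
t=8: arr=0 -> substrate=0 bound=2 product=4
t=9: arr=2 -> substrate=1 bound=3 product=4
t=10: arr=2 -> substrate=3 bound=3 product=4
t=11: arr=3 -> substrate=4 bound=3 product=6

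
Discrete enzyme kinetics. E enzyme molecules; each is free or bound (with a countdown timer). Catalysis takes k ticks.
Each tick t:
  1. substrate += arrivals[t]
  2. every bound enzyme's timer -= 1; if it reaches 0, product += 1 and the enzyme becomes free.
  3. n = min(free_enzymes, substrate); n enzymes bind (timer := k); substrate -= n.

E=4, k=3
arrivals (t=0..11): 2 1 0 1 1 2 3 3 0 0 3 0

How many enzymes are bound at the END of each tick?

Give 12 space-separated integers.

t=0: arr=2 -> substrate=0 bound=2 product=0
t=1: arr=1 -> substrate=0 bound=3 product=0
t=2: arr=0 -> substrate=0 bound=3 product=0
t=3: arr=1 -> substrate=0 bound=2 product=2
t=4: arr=1 -> substrate=0 bound=2 product=3
t=5: arr=2 -> substrate=0 bound=4 product=3
t=6: arr=3 -> substrate=2 bound=4 product=4
t=7: arr=3 -> substrate=4 bound=4 product=5
t=8: arr=0 -> substrate=2 bound=4 product=7
t=9: arr=0 -> substrate=1 bound=4 product=8
t=10: arr=3 -> substrate=3 bound=4 product=9
t=11: arr=0 -> substrate=1 bound=4 product=11

Answer: 2 3 3 2 2 4 4 4 4 4 4 4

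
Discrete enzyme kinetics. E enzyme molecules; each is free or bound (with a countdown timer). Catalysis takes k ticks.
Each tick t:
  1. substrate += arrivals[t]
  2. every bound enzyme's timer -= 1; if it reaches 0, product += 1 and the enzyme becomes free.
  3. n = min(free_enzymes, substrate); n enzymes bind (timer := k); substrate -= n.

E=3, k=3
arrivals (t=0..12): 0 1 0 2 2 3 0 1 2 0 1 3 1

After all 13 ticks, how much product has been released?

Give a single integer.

Answer: 9

Derivation:
t=0: arr=0 -> substrate=0 bound=0 product=0
t=1: arr=1 -> substrate=0 bound=1 product=0
t=2: arr=0 -> substrate=0 bound=1 product=0
t=3: arr=2 -> substrate=0 bound=3 product=0
t=4: arr=2 -> substrate=1 bound=3 product=1
t=5: arr=3 -> substrate=4 bound=3 product=1
t=6: arr=0 -> substrate=2 bound=3 product=3
t=7: arr=1 -> substrate=2 bound=3 product=4
t=8: arr=2 -> substrate=4 bound=3 product=4
t=9: arr=0 -> substrate=2 bound=3 product=6
t=10: arr=1 -> substrate=2 bound=3 product=7
t=11: arr=3 -> substrate=5 bound=3 product=7
t=12: arr=1 -> substrate=4 bound=3 product=9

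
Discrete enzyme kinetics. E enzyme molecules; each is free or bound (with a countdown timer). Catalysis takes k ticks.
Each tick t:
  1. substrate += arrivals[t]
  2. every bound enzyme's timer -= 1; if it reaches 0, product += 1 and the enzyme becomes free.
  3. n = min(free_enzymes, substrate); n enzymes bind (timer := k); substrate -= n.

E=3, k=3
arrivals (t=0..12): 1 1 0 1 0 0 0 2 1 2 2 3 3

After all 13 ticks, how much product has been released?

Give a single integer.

Answer: 6

Derivation:
t=0: arr=1 -> substrate=0 bound=1 product=0
t=1: arr=1 -> substrate=0 bound=2 product=0
t=2: arr=0 -> substrate=0 bound=2 product=0
t=3: arr=1 -> substrate=0 bound=2 product=1
t=4: arr=0 -> substrate=0 bound=1 product=2
t=5: arr=0 -> substrate=0 bound=1 product=2
t=6: arr=0 -> substrate=0 bound=0 product=3
t=7: arr=2 -> substrate=0 bound=2 product=3
t=8: arr=1 -> substrate=0 bound=3 product=3
t=9: arr=2 -> substrate=2 bound=3 product=3
t=10: arr=2 -> substrate=2 bound=3 product=5
t=11: arr=3 -> substrate=4 bound=3 product=6
t=12: arr=3 -> substrate=7 bound=3 product=6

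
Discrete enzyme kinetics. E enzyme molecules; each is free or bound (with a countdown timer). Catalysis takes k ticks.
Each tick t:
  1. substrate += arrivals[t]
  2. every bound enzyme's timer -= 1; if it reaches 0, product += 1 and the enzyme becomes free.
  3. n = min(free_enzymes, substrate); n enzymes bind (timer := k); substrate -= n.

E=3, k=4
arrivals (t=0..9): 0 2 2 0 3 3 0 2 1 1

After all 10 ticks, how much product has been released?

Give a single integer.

t=0: arr=0 -> substrate=0 bound=0 product=0
t=1: arr=2 -> substrate=0 bound=2 product=0
t=2: arr=2 -> substrate=1 bound=3 product=0
t=3: arr=0 -> substrate=1 bound=3 product=0
t=4: arr=3 -> substrate=4 bound=3 product=0
t=5: arr=3 -> substrate=5 bound=3 product=2
t=6: arr=0 -> substrate=4 bound=3 product=3
t=7: arr=2 -> substrate=6 bound=3 product=3
t=8: arr=1 -> substrate=7 bound=3 product=3
t=9: arr=1 -> substrate=6 bound=3 product=5

Answer: 5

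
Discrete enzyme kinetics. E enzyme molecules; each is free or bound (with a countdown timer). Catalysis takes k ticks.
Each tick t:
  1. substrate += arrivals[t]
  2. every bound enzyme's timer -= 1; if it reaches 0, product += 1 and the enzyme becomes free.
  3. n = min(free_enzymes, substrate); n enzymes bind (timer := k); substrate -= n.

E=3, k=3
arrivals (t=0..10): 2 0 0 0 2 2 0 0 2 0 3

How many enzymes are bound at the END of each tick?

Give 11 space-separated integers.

Answer: 2 2 2 0 2 3 3 2 3 3 3

Derivation:
t=0: arr=2 -> substrate=0 bound=2 product=0
t=1: arr=0 -> substrate=0 bound=2 product=0
t=2: arr=0 -> substrate=0 bound=2 product=0
t=3: arr=0 -> substrate=0 bound=0 product=2
t=4: arr=2 -> substrate=0 bound=2 product=2
t=5: arr=2 -> substrate=1 bound=3 product=2
t=6: arr=0 -> substrate=1 bound=3 product=2
t=7: arr=0 -> substrate=0 bound=2 product=4
t=8: arr=2 -> substrate=0 bound=3 product=5
t=9: arr=0 -> substrate=0 bound=3 product=5
t=10: arr=3 -> substrate=2 bound=3 product=6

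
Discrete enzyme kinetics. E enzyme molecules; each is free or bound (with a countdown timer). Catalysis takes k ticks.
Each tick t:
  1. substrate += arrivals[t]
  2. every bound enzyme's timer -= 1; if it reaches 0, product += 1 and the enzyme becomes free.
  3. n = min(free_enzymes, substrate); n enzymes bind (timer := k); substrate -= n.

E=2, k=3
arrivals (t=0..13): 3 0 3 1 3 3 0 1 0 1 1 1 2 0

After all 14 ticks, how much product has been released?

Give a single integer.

t=0: arr=3 -> substrate=1 bound=2 product=0
t=1: arr=0 -> substrate=1 bound=2 product=0
t=2: arr=3 -> substrate=4 bound=2 product=0
t=3: arr=1 -> substrate=3 bound=2 product=2
t=4: arr=3 -> substrate=6 bound=2 product=2
t=5: arr=3 -> substrate=9 bound=2 product=2
t=6: arr=0 -> substrate=7 bound=2 product=4
t=7: arr=1 -> substrate=8 bound=2 product=4
t=8: arr=0 -> substrate=8 bound=2 product=4
t=9: arr=1 -> substrate=7 bound=2 product=6
t=10: arr=1 -> substrate=8 bound=2 product=6
t=11: arr=1 -> substrate=9 bound=2 product=6
t=12: arr=2 -> substrate=9 bound=2 product=8
t=13: arr=0 -> substrate=9 bound=2 product=8

Answer: 8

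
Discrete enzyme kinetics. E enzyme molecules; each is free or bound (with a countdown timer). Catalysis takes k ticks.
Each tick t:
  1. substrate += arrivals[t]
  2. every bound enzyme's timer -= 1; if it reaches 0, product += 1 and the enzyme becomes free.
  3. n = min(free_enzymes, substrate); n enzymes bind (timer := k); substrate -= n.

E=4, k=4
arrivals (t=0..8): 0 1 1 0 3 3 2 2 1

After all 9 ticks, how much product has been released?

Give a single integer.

t=0: arr=0 -> substrate=0 bound=0 product=0
t=1: arr=1 -> substrate=0 bound=1 product=0
t=2: arr=1 -> substrate=0 bound=2 product=0
t=3: arr=0 -> substrate=0 bound=2 product=0
t=4: arr=3 -> substrate=1 bound=4 product=0
t=5: arr=3 -> substrate=3 bound=4 product=1
t=6: arr=2 -> substrate=4 bound=4 product=2
t=7: arr=2 -> substrate=6 bound=4 product=2
t=8: arr=1 -> substrate=5 bound=4 product=4

Answer: 4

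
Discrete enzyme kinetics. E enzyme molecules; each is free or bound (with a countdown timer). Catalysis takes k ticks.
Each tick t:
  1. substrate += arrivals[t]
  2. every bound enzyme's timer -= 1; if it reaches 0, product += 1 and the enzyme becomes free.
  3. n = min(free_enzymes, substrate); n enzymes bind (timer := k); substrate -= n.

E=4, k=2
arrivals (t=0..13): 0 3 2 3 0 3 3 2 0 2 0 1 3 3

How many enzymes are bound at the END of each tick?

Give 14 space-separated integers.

Answer: 0 3 4 4 4 4 4 4 4 3 2 1 4 4

Derivation:
t=0: arr=0 -> substrate=0 bound=0 product=0
t=1: arr=3 -> substrate=0 bound=3 product=0
t=2: arr=2 -> substrate=1 bound=4 product=0
t=3: arr=3 -> substrate=1 bound=4 product=3
t=4: arr=0 -> substrate=0 bound=4 product=4
t=5: arr=3 -> substrate=0 bound=4 product=7
t=6: arr=3 -> substrate=2 bound=4 product=8
t=7: arr=2 -> substrate=1 bound=4 product=11
t=8: arr=0 -> substrate=0 bound=4 product=12
t=9: arr=2 -> substrate=0 bound=3 product=15
t=10: arr=0 -> substrate=0 bound=2 product=16
t=11: arr=1 -> substrate=0 bound=1 product=18
t=12: arr=3 -> substrate=0 bound=4 product=18
t=13: arr=3 -> substrate=2 bound=4 product=19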